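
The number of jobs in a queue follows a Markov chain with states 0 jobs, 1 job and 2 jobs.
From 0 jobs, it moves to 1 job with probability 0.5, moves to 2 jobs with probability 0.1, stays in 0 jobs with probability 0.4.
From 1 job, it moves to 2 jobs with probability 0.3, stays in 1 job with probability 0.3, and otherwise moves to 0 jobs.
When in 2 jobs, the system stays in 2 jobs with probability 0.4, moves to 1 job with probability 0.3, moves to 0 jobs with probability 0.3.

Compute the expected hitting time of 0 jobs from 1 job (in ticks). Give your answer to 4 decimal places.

2.7273

Let t(s) be the expected number of ticks to first reach 0 jobs from state s, with t(0 jobs) = 0. Conditioning on the first tick:
t(1 job) = 1 + 0.3·t(1 job) + 0.3·t(2 jobs)
t(2 jobs) = 1 + 0.3·t(1 job) + 0.4·t(2 jobs)
Solving: t(1 job) = 2.7273, t(2 jobs) = 3.0303.
Expected ticks from 1 job to 0 jobs: 2.7273.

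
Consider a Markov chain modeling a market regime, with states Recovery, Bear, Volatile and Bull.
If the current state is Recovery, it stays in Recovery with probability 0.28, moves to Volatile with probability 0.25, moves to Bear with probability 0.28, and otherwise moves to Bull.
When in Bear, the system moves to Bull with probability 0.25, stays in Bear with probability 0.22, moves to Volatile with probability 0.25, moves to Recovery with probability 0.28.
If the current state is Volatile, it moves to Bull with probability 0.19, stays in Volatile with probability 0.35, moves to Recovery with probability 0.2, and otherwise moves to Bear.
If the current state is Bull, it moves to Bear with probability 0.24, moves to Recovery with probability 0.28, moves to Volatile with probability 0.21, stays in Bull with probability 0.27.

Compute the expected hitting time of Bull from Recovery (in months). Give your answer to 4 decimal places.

4.8654

Let t(s) be the expected number of months to first reach Bull from state s, with t(Bull) = 0. Conditioning on the first month:
t(Recovery) = 1 + 0.28·t(Recovery) + 0.28·t(Bear) + 0.25·t(Volatile)
t(Bear) = 1 + 0.28·t(Recovery) + 0.22·t(Bear) + 0.25·t(Volatile)
t(Volatile) = 1 + 0.2·t(Recovery) + 0.26·t(Bear) + 0.35·t(Volatile)
Solving: t(Recovery) = 4.8654, t(Bear) = 4.5900, t(Volatile) = 4.8715.
Expected months from Recovery to Bull: 4.8654.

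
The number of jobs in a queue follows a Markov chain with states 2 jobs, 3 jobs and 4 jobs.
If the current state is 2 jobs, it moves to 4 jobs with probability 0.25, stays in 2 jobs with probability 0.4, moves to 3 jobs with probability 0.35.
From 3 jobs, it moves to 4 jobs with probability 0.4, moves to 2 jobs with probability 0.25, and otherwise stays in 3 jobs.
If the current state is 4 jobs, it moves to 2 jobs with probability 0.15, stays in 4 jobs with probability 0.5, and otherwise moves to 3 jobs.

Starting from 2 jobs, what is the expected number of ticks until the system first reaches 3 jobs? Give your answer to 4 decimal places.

Let t(s) be the expected number of ticks to first reach 3 jobs from state s, with t(3 jobs) = 0. Conditioning on the first tick:
t(2 jobs) = 1 + 0.4·t(2 jobs) + 0.25·t(4 jobs)
t(4 jobs) = 1 + 0.15·t(2 jobs) + 0.5·t(4 jobs)
Solving: t(2 jobs) = 2.8571, t(4 jobs) = 2.8571.
Expected ticks from 2 jobs to 3 jobs: 2.8571.

2.8571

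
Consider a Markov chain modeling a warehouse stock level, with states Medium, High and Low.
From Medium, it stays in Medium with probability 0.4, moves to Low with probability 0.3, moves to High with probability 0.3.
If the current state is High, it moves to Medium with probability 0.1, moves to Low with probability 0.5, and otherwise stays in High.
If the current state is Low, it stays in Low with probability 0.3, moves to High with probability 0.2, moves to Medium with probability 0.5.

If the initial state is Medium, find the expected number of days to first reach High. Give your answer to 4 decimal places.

3.7037

Let t(s) be the expected number of days to first reach High from state s, with t(High) = 0. Conditioning on the first day:
t(Medium) = 1 + 0.4·t(Medium) + 0.3·t(Low)
t(Low) = 1 + 0.5·t(Medium) + 0.3·t(Low)
Solving: t(Medium) = 3.7037, t(Low) = 4.0741.
Expected days from Medium to High: 3.7037.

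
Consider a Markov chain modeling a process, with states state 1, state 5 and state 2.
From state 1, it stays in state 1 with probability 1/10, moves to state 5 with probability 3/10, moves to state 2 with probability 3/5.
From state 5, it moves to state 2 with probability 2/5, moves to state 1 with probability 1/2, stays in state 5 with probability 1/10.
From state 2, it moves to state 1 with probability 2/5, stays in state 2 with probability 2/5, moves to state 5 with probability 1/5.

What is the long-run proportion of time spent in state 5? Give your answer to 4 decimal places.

0.2113

Let the stationary distribution be π with π = πP and π_1 + π_2 + π_3 = 1.
π_1 = 0.1·π_1 + 0.5·π_2 + 0.4·π_3
π_2 = 0.3·π_1 + 0.1·π_2 + 0.2·π_3
Solving with the normalization constraint gives π = (0.3239, 0.2113, 0.4648).
So the stationary probability of state 5 is 0.2113.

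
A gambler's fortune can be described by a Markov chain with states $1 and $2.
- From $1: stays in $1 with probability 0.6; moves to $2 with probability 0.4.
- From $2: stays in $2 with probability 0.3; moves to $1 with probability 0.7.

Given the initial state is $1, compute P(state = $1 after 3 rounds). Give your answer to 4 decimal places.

0.6360

Propagate the distribution vector 3 rounds from $1.
After 0 rounds: (1.0000, 0.0000)
After 1 round: (0.6000, 0.4000)
After 2 rounds: (0.6400, 0.3600)
After 3 rounds: (0.6360, 0.3640)
P(in $1 after 3 rounds) = 0.6360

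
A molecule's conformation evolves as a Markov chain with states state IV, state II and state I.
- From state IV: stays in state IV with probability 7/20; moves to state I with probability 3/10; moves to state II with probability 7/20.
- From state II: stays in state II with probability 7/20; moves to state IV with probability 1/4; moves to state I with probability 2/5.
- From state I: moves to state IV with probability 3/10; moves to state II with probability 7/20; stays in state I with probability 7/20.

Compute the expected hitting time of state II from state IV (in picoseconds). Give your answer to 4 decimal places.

2.8571

Let t(s) be the expected number of picoseconds to first reach state II from state s, with t(state II) = 0. Conditioning on the first picosecond:
t(state IV) = 1 + 0.35·t(state IV) + 0.3·t(state I)
t(state I) = 1 + 0.3·t(state IV) + 0.35·t(state I)
Solving: t(state IV) = 2.8571, t(state I) = 2.8571.
Expected picoseconds from state IV to state II: 2.8571.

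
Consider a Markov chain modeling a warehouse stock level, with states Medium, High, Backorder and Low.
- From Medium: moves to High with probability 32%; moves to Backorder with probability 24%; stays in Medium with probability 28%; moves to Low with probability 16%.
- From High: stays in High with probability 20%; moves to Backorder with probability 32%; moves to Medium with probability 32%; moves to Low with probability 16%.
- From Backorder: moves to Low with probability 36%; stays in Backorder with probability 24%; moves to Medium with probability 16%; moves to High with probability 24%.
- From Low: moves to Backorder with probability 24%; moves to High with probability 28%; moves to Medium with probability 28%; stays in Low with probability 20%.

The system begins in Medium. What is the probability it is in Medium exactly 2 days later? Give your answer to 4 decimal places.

Propagate the distribution vector 2 days from Medium.
After 0 days: (1.0000, 0.0000, 0.0000, 0.0000)
After 1 day: (0.2800, 0.3200, 0.2400, 0.1600)
After 2 days: (0.2640, 0.2560, 0.2656, 0.2144)
P(in Medium after 2 days) = 0.2640

0.2640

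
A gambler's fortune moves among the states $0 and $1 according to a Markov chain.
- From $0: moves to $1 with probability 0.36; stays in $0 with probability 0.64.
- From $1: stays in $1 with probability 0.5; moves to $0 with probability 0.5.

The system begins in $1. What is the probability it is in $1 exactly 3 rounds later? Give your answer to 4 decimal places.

Propagate the distribution vector 3 rounds from $1.
After 0 rounds: (0.0000, 1.0000)
After 1 round: (0.5000, 0.5000)
After 2 rounds: (0.5700, 0.4300)
After 3 rounds: (0.5798, 0.4202)
P(in $1 after 3 rounds) = 0.4202

0.4202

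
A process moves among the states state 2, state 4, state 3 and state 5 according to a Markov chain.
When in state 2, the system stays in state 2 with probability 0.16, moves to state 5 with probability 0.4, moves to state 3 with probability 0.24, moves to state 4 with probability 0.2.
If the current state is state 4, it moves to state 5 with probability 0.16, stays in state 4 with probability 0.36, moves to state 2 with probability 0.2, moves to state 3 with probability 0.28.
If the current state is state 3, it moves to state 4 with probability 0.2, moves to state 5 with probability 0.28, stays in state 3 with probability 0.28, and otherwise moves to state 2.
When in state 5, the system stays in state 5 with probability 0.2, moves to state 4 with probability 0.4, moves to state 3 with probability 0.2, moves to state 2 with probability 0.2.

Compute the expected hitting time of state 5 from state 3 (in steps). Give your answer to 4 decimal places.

Let t(s) be the expected number of steps to first reach state 5 from state s, with t(state 5) = 0. Conditioning on the first step:
t(state 2) = 1 + 0.16·t(state 2) + 0.2·t(state 4) + 0.24·t(state 3)
t(state 4) = 1 + 0.2·t(state 2) + 0.36·t(state 4) + 0.28·t(state 3)
t(state 3) = 1 + 0.24·t(state 2) + 0.2·t(state 4) + 0.28·t(state 3)
Solving: t(state 2) = 3.2086, t(state 4) = 4.1444, t(state 3) = 3.6096.
Expected steps from state 3 to state 5: 3.6096.

3.6096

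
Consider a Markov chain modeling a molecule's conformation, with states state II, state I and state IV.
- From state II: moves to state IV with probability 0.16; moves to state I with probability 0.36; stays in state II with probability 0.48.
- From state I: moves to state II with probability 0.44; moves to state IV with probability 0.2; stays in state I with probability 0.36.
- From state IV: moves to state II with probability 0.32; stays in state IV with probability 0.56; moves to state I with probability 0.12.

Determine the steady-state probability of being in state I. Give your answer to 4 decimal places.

0.2913

Let the stationary distribution be π with π = πP and π_1 + π_2 + π_3 = 1.
π_1 = 0.48·π_1 + 0.44·π_2 + 0.32·π_3
π_2 = 0.36·π_1 + 0.36·π_2 + 0.12·π_3
Solving with the normalization constraint gives π = (0.4226, 0.2913, 0.2861).
So the stationary probability of state I is 0.2913.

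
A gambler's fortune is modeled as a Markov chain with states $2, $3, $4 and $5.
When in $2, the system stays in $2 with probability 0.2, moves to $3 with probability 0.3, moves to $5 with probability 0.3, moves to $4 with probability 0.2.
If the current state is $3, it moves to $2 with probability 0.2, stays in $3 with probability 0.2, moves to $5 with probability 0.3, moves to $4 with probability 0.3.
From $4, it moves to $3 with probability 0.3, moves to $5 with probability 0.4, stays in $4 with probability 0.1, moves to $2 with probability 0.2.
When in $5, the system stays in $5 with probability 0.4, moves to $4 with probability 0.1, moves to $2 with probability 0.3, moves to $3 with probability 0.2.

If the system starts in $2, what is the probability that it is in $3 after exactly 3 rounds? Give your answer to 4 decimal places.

0.2410

Propagate the distribution vector 3 rounds from $2.
After 0 rounds: (1.0000, 0.0000, 0.0000, 0.0000)
After 1 round: (0.2000, 0.3000, 0.2000, 0.3000)
After 2 rounds: (0.2300, 0.2400, 0.1800, 0.3500)
After 3 rounds: (0.2350, 0.2410, 0.1710, 0.3530)
P(in $3 after 3 rounds) = 0.2410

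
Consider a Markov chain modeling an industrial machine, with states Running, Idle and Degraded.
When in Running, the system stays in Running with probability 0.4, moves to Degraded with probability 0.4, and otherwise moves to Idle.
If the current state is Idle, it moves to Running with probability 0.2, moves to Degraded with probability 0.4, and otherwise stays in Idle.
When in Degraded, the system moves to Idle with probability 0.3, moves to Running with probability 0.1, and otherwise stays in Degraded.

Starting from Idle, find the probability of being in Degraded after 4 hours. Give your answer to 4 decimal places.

Propagate the distribution vector 4 hours from Idle.
After 0 hours: (0.0000, 1.0000, 0.0000)
After 1 hour: (0.2000, 0.4000, 0.4000)
After 2 hours: (0.2000, 0.3200, 0.4800)
After 3 hours: (0.1920, 0.3120, 0.4960)
After 4 hours: (0.1888, 0.3120, 0.4992)
P(in Degraded after 4 hours) = 0.4992

0.4992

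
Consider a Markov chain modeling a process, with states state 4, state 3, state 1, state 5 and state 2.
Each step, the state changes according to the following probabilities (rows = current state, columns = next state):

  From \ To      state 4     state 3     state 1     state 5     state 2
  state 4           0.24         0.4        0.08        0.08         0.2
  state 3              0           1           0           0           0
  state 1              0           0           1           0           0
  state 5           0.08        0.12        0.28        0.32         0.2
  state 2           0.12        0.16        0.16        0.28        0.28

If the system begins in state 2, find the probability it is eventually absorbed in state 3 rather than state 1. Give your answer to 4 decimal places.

Let h(s) be the probability of absorption at state 3 starting from transient state s. Then h(state 3) = 1 and h(state 1) = 0. By first-step analysis:
h(state 4) = 0.24·h(state 4) + 0.4·1 + 0.08·0 + 0.08·h(state 5) + 0.2·h(state 2)
h(state 5) = 0.08·h(state 4) + 0.12·1 + 0.28·0 + 0.32·h(state 5) + 0.2·h(state 2)
h(state 2) = 0.12·h(state 4) + 0.16·1 + 0.16·0 + 0.28·h(state 5) + 0.28·h(state 2)
Solving: h(state 4) = 0.6995, h(state 5) = 0.4047, h(state 2) = 0.4962.
Starting from state 2, the probability is 0.4962.

0.4962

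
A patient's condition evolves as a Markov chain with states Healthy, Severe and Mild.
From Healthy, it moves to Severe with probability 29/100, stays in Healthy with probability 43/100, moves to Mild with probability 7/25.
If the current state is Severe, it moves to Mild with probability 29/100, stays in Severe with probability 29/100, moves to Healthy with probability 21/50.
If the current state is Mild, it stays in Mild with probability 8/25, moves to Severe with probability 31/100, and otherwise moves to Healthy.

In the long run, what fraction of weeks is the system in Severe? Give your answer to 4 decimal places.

Let the stationary distribution be π with π = πP and π_1 + π_2 + π_3 = 1.
π_1 = 0.43·π_1 + 0.42·π_2 + 0.37·π_3
π_2 = 0.29·π_1 + 0.29·π_2 + 0.31·π_3
Solving with the normalization constraint gives π = (0.4094, 0.2959, 0.2947).
So the stationary probability of Severe is 0.2959.

0.2959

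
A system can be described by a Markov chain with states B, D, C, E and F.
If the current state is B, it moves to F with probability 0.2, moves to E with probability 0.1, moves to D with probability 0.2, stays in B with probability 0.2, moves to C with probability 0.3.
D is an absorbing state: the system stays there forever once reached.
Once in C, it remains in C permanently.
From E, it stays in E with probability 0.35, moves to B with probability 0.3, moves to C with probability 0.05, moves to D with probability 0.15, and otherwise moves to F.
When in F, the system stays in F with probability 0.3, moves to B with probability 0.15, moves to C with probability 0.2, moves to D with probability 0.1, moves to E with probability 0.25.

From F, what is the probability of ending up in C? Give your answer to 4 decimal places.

Let h(s) be the probability of absorption at C starting from transient state s. Then h(C) = 1 and h(D) = 0. By first-step analysis:
h(B) = 0.2·h(B) + 0.2·0 + 0.3·1 + 0.1·h(E) + 0.2·h(F)
h(E) = 0.3·h(B) + 0.15·0 + 0.05·1 + 0.35·h(E) + 0.15·h(F)
h(F) = 0.15·h(B) + 0.1·0 + 0.2·1 + 0.25·h(E) + 0.3·h(F)
Solving: h(B) = 0.5801, h(E) = 0.4787, h(F) = 0.5810.
Starting from F, the probability is 0.5810.

0.5810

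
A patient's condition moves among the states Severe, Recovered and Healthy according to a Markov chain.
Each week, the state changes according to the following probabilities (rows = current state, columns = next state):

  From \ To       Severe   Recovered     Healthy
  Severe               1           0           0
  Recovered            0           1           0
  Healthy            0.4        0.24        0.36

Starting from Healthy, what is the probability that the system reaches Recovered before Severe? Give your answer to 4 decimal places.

Let h(s) be the probability of absorption at Recovered starting from transient state s. Then h(Recovered) = 1 and h(Severe) = 0. By first-step analysis:
h(Healthy) = 0.4·0 + 0.24·1 + 0.36·h(Healthy)
Solving: h(Healthy) = 0.3750.
Starting from Healthy, the probability is 0.3750.

0.3750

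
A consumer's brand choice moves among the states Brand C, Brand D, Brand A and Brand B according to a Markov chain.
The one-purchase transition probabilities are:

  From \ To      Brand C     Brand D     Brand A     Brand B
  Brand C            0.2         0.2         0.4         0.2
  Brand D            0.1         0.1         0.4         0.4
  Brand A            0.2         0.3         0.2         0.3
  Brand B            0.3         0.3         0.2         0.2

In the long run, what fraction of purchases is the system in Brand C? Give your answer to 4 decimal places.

Let the stationary distribution be π with π = πP and π_1 + π_2 + π_3 + π_4 = 1.
π_1 = 0.2·π_1 + 0.1·π_2 + 0.2·π_3 + 0.3·π_4
π_2 = 0.2·π_1 + 0.1·π_2 + 0.3·π_3 + 0.3·π_4
π_3 = 0.4·π_1 + 0.4·π_2 + 0.2·π_3 + 0.2·π_4
Solving with the normalization constraint gives π = (0.2042, 0.2330, 0.2874, 0.2753).
So the stationary probability of Brand C is 0.2042.

0.2042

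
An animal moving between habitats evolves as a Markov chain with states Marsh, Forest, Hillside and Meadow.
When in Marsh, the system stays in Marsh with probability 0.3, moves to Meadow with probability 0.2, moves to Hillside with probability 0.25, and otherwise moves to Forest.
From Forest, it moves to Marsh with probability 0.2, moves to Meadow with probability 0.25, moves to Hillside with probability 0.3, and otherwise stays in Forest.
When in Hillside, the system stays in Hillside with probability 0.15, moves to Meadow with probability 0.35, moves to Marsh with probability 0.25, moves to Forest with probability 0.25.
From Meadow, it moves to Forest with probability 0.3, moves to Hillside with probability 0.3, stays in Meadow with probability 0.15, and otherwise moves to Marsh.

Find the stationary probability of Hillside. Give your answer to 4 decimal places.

0.2500

Let the stationary distribution be π with π = πP and π_1 + π_2 + π_3 + π_4 = 1.
π_1 = 0.3·π_1 + 0.2·π_2 + 0.25·π_3 + 0.25·π_4
π_2 = 0.25·π_1 + 0.25·π_2 + 0.25·π_3 + 0.3·π_4
π_3 = 0.25·π_1 + 0.3·π_2 + 0.15·π_3 + 0.3·π_4
Solving with the normalization constraint gives π = (0.2494, 0.2619, 0.2500, 0.2387).
So the stationary probability of Hillside is 0.2500.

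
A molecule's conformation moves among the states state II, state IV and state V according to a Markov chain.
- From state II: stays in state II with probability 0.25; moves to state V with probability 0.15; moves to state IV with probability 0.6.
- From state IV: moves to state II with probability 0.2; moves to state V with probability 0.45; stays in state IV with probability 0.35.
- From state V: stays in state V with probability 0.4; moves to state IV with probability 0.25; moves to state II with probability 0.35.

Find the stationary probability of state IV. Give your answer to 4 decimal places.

0.3813

Let the stationary distribution be π with π = πP and π_1 + π_2 + π_3 = 1.
π_1 = 0.25·π_1 + 0.2·π_2 + 0.35·π_3
π_2 = 0.6·π_1 + 0.35·π_2 + 0.25·π_3
Solving with the normalization constraint gives π = (0.2662, 0.3813, 0.3525).
So the stationary probability of state IV is 0.3813.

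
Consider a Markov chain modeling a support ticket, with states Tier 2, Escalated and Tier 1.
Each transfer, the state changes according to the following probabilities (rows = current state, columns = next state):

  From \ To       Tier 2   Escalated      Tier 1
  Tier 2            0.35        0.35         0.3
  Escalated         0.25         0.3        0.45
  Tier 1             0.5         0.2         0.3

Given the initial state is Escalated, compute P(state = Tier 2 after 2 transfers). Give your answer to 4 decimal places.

0.3875

Sum over the intermediate state after 1 transfer:
P = P(Escalated→Tier 2)·P(Tier 2→Tier 2) + P(Escalated→Escalated)·P(Escalated→Tier 2) + P(Escalated→Tier 1)·P(Tier 1→Tier 2)
  = 0.25×0.35 + 0.3×0.25 + 0.45×0.5
  = 0.0875 + 0.0750 + 0.2250 = 0.3875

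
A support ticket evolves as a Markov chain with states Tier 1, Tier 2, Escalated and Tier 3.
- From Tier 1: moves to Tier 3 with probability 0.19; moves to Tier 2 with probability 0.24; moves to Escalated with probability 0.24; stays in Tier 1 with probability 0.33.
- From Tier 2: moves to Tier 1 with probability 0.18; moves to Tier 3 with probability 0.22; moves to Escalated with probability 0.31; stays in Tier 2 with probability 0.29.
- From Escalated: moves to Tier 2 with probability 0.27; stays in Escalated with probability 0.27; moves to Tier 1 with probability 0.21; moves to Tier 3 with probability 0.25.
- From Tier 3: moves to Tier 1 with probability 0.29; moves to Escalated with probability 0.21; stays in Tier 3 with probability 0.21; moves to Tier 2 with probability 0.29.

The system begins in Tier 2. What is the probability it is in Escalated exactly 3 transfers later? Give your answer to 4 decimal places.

0.2605

Propagate the distribution vector 3 transfers from Tier 2.
After 0 transfers: (0.0000, 1.0000, 0.0000, 0.0000)
After 1 transfer: (0.1800, 0.2900, 0.3100, 0.2200)
After 2 transfers: (0.2405, 0.2748, 0.2630, 0.2217)
After 3 transfers: (0.2484, 0.2727, 0.2605, 0.2185)
P(in Escalated after 3 transfers) = 0.2605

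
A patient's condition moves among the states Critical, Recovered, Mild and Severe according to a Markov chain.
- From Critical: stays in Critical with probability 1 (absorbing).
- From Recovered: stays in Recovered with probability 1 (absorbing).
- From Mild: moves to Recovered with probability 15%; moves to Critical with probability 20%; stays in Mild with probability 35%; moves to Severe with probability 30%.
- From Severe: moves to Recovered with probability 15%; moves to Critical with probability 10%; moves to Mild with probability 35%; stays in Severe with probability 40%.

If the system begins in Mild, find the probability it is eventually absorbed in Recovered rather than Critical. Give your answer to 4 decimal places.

0.4737

Let h(s) be the probability of absorption at Recovered starting from transient state s. Then h(Recovered) = 1 and h(Critical) = 0. By first-step analysis:
h(Mild) = 0.2·0 + 0.15·1 + 0.35·h(Mild) + 0.3·h(Severe)
h(Severe) = 0.1·0 + 0.15·1 + 0.35·h(Mild) + 0.4·h(Severe)
Solving: h(Mild) = 0.4737, h(Severe) = 0.5263.
Starting from Mild, the probability is 0.4737.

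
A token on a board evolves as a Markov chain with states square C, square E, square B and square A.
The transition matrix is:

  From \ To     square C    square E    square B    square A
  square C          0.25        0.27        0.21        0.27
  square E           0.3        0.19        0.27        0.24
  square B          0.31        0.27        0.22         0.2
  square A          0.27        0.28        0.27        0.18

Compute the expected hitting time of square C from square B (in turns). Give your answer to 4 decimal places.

3.3418

Let t(s) be the expected number of turns to first reach square C from state s, with t(square C) = 0. Conditioning on the first turn:
t(square E) = 1 + 0.19·t(square E) + 0.27·t(square B) + 0.24·t(square A)
t(square B) = 1 + 0.27·t(square E) + 0.22·t(square B) + 0.2·t(square A)
t(square A) = 1 + 0.28·t(square E) + 0.27·t(square B) + 0.18·t(square A)
Solving: t(square E) = 3.3776, t(square B) = 3.3418, t(square A) = 3.4732.
Expected turns from square B to square C: 3.3418.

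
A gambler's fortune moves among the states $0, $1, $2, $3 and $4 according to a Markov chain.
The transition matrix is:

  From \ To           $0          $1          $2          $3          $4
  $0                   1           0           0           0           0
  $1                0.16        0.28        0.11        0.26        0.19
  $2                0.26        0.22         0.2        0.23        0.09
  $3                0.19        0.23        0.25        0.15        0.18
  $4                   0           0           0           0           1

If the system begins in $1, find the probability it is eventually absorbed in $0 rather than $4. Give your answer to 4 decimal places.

0.5147

Let h(s) be the probability of absorption at $0 starting from transient state s. Then h($0) = 1 and h($4) = 0. By first-step analysis:
h($1) = 0.16·1 + 0.28·h($1) + 0.11·h($2) + 0.26·h($3) + 0.19·0
h($2) = 0.26·1 + 0.22·h($1) + 0.2·h($2) + 0.23·h($3) + 0.09·0
h($3) = 0.19·1 + 0.23·h($1) + 0.25·h($2) + 0.15·h($3) + 0.18·0
Solving: h($1) = 0.5147, h($2) = 0.6236, h($3) = 0.5462.
Starting from $1, the probability is 0.5147.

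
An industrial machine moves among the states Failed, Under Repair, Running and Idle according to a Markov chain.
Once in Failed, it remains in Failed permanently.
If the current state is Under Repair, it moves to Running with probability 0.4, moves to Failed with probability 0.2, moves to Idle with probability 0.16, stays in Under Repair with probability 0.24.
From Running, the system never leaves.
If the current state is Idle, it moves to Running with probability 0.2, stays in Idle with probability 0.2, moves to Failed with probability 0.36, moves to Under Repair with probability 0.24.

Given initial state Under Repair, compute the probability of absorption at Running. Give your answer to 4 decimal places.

0.6180

Let h(s) be the probability of absorption at Running starting from transient state s. Then h(Running) = 1 and h(Failed) = 0. By first-step analysis:
h(Under Repair) = 0.2·0 + 0.24·h(Under Repair) + 0.4·1 + 0.16·h(Idle)
h(Idle) = 0.36·0 + 0.24·h(Under Repair) + 0.2·1 + 0.2·h(Idle)
Solving: h(Under Repair) = 0.6180, h(Idle) = 0.4354.
Starting from Under Repair, the probability is 0.6180.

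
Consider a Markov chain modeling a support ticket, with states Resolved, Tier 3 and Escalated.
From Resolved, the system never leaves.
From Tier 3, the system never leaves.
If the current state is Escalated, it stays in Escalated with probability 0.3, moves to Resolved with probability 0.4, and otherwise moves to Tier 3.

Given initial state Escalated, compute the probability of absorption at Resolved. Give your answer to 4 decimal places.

Let h(s) be the probability of absorption at Resolved starting from transient state s. Then h(Resolved) = 1 and h(Tier 3) = 0. By first-step analysis:
h(Escalated) = 0.4·1 + 0.3·0 + 0.3·h(Escalated)
Solving: h(Escalated) = 0.5714.
Starting from Escalated, the probability is 0.5714.

0.5714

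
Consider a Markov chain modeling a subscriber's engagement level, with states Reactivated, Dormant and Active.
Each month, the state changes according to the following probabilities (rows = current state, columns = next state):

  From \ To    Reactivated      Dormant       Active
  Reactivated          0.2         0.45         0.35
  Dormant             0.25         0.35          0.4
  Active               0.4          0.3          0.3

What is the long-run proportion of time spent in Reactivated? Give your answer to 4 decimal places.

Let the stationary distribution be π with π = πP and π_1 + π_2 + π_3 = 1.
π_1 = 0.2·π_1 + 0.25·π_2 + 0.4·π_3
π_2 = 0.45·π_1 + 0.35·π_2 + 0.3·π_3
Solving with the normalization constraint gives π = (0.2882, 0.3613, 0.3505).
So the stationary probability of Reactivated is 0.2882.

0.2882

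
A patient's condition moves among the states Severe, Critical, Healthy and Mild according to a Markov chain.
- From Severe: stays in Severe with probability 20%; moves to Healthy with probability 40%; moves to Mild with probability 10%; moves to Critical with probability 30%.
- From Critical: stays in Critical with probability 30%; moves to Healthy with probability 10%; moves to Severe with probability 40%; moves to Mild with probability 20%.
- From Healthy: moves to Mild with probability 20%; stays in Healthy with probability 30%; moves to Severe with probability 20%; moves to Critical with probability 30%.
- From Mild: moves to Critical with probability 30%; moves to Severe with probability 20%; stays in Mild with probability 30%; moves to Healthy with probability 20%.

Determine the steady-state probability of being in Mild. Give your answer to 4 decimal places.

0.1933

Let the stationary distribution be π with π = πP and π_1 + π_2 + π_3 + π_4 = 1.
π_1 = 0.2·π_1 + 0.4·π_2 + 0.2·π_3 + 0.2·π_4
π_2 = 0.3·π_1 + 0.3·π_2 + 0.3·π_3 + 0.3·π_4
π_3 = 0.4·π_1 + 0.1·π_2 + 0.3·π_3 + 0.2·π_4
Solving with the normalization constraint gives π = (0.2600, 0.3000, 0.2467, 0.1933).
So the stationary probability of Mild is 0.1933.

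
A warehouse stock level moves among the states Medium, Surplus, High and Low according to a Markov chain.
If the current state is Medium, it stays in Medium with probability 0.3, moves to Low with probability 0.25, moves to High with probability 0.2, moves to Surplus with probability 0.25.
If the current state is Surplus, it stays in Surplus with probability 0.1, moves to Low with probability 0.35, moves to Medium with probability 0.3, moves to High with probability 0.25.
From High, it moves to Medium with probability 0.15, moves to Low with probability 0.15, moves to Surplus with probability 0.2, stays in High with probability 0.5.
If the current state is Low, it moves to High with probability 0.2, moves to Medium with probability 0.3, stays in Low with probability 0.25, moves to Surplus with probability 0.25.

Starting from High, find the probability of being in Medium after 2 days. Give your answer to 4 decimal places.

0.2250

Propagate the distribution vector 2 days from High.
After 0 days: (0.0000, 0.0000, 1.0000, 0.0000)
After 1 day: (0.1500, 0.2000, 0.5000, 0.1500)
After 2 days: (0.2250, 0.1950, 0.3600, 0.2200)
P(in Medium after 2 days) = 0.2250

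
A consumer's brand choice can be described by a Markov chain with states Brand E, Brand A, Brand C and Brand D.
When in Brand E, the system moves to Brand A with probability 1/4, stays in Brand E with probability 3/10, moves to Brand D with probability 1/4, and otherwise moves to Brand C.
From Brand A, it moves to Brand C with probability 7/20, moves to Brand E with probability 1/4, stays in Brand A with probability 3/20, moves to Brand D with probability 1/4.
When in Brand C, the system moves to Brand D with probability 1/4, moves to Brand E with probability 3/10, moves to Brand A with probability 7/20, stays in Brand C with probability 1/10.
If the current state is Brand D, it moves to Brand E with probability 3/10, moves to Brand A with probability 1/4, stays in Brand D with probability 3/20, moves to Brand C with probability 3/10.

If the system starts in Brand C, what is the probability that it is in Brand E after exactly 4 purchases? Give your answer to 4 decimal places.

Propagate the distribution vector 4 purchases from Brand C.
After 0 purchases: (0.0000, 0.0000, 1.0000, 0.0000)
After 1 purchase: (0.3000, 0.3500, 0.1000, 0.2500)
After 2 purchases: (0.2825, 0.2250, 0.2675, 0.2250)
After 3 purchases: (0.2888, 0.2543, 0.2295, 0.2275)
After 4 purchases: (0.2873, 0.2475, 0.2379, 0.2273)
P(in Brand E after 4 purchases) = 0.2873

0.2873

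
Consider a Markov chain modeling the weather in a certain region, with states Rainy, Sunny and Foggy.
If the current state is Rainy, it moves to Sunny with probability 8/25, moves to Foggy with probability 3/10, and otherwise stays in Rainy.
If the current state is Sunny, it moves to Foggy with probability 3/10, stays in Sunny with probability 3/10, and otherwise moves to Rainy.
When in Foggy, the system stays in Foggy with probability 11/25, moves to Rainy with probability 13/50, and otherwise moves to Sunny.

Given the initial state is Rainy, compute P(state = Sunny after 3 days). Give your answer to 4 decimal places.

0.3070

Propagate the distribution vector 3 days from Rainy.
After 0 days: (1.0000, 0.0000, 0.0000)
After 1 day: (0.3800, 0.3200, 0.3000)
After 2 days: (0.3504, 0.3076, 0.3420)
After 3 days: (0.3451, 0.3070, 0.3479)
P(in Sunny after 3 days) = 0.3070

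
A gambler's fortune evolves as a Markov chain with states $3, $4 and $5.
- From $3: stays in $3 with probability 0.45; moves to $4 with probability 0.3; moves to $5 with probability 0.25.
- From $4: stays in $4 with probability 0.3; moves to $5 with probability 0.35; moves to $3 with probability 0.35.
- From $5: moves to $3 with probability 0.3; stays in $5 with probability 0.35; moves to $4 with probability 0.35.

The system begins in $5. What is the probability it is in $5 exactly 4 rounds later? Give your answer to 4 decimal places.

0.3130

Propagate the distribution vector 4 rounds from $5.
After 0 rounds: (0.0000, 0.0000, 1.0000)
After 1 round: (0.3000, 0.3500, 0.3500)
After 2 rounds: (0.3625, 0.3175, 0.3200)
After 3 rounds: (0.3703, 0.3160, 0.3138)
After 4 rounds: (0.3713, 0.3157, 0.3130)
P(in $5 after 4 rounds) = 0.3130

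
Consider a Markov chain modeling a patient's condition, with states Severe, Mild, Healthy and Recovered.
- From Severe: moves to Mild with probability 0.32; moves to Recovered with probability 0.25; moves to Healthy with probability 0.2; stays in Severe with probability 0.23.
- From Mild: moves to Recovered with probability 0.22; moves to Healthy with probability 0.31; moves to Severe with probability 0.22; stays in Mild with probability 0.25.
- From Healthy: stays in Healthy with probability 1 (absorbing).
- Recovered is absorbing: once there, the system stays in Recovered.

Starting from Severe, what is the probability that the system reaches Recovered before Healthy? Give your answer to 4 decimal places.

0.5086

Let h(s) be the probability of absorption at Recovered starting from transient state s. Then h(Recovered) = 1 and h(Healthy) = 0. By first-step analysis:
h(Severe) = 0.23·h(Severe) + 0.32·h(Mild) + 0.2·0 + 0.25·1
h(Mild) = 0.22·h(Severe) + 0.25·h(Mild) + 0.31·0 + 0.22·1
Solving: h(Severe) = 0.5086, h(Mild) = 0.4425.
Starting from Severe, the probability is 0.5086.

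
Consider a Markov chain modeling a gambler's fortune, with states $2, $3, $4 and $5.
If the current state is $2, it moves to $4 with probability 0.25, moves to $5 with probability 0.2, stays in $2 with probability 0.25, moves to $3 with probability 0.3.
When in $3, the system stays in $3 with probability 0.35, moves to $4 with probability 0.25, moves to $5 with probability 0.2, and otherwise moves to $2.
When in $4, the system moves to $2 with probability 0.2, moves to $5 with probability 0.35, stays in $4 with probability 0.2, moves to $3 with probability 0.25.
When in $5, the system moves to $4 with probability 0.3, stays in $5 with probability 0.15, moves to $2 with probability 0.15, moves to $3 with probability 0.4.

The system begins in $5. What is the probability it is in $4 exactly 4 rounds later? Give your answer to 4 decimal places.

0.2487

Propagate the distribution vector 4 rounds from $5.
After 0 rounds: (0.0000, 0.0000, 0.0000, 1.0000)
After 1 round: (0.1500, 0.4000, 0.3000, 0.1500)
After 2 rounds: (0.2000, 0.3200, 0.2425, 0.2375)
After 3 rounds: (0.1981, 0.3276, 0.2498, 0.2245)
After 4 rounds: (0.1987, 0.3263, 0.2487, 0.2262)
P(in $4 after 4 rounds) = 0.2487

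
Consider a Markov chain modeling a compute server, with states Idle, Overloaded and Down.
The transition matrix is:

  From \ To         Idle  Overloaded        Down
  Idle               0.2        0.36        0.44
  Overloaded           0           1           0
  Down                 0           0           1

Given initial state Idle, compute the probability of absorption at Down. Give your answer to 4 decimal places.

Let h(s) be the probability of absorption at Down starting from transient state s. Then h(Down) = 1 and h(Overloaded) = 0. By first-step analysis:
h(Idle) = 0.2·h(Idle) + 0.36·0 + 0.44·1
Solving: h(Idle) = 0.5500.
Starting from Idle, the probability is 0.5500.

0.5500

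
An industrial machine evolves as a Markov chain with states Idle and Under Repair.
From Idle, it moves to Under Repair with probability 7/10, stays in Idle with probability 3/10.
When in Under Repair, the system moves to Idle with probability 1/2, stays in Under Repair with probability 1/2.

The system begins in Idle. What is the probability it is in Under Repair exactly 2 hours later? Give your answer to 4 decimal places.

0.5600

Sum over the intermediate state after 1 hour:
P = P(Idle→Idle)·P(Idle→Under Repair) + P(Idle→Under Repair)·P(Under Repair→Under Repair)
  = 0.3×0.7 + 0.7×0.5
  = 0.2100 + 0.3500 = 0.5600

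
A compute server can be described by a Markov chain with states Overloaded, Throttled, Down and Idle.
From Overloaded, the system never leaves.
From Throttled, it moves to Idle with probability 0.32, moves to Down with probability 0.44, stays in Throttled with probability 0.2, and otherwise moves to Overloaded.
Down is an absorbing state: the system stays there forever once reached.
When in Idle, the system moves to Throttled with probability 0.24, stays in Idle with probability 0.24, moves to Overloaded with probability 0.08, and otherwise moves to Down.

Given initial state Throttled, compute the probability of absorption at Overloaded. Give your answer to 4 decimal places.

Let h(s) be the probability of absorption at Overloaded starting from transient state s. Then h(Overloaded) = 1 and h(Down) = 0. By first-step analysis:
h(Throttled) = 0.04·1 + 0.2·h(Throttled) + 0.44·0 + 0.32·h(Idle)
h(Idle) = 0.08·1 + 0.24·h(Throttled) + 0.44·0 + 0.24·h(Idle)
Solving: h(Throttled) = 0.1054, h(Idle) = 0.1386.
Starting from Throttled, the probability is 0.1054.

0.1054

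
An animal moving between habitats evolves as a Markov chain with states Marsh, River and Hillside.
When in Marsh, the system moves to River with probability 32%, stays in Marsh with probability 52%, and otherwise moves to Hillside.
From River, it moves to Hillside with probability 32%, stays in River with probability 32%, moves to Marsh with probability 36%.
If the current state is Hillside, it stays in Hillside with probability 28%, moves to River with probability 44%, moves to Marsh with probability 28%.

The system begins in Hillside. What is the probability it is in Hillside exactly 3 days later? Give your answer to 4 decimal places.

Propagate the distribution vector 3 days from Hillside.
After 0 days: (0.0000, 0.0000, 1.0000)
After 1 day: (0.2800, 0.4400, 0.2800)
After 2 days: (0.3824, 0.3536, 0.2640)
After 3 days: (0.4001, 0.3517, 0.2483)
P(in Hillside after 3 days) = 0.2483

0.2483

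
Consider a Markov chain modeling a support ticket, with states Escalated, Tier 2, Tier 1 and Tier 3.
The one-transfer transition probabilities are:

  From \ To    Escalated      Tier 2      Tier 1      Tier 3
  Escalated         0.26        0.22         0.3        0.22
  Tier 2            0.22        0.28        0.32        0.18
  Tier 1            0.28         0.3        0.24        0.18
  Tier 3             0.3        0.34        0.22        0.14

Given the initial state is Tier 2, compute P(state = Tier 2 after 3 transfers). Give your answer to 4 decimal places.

0.2806

Propagate the distribution vector 3 transfers from Tier 2.
After 0 transfers: (0.0000, 1.0000, 0.0000, 0.0000)
After 1 transfer: (0.2200, 0.2800, 0.3200, 0.1800)
After 2 transfers: (0.2624, 0.2840, 0.2720, 0.1816)
After 3 transfers: (0.2613, 0.2806, 0.2748, 0.1832)
P(in Tier 2 after 3 transfers) = 0.2806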